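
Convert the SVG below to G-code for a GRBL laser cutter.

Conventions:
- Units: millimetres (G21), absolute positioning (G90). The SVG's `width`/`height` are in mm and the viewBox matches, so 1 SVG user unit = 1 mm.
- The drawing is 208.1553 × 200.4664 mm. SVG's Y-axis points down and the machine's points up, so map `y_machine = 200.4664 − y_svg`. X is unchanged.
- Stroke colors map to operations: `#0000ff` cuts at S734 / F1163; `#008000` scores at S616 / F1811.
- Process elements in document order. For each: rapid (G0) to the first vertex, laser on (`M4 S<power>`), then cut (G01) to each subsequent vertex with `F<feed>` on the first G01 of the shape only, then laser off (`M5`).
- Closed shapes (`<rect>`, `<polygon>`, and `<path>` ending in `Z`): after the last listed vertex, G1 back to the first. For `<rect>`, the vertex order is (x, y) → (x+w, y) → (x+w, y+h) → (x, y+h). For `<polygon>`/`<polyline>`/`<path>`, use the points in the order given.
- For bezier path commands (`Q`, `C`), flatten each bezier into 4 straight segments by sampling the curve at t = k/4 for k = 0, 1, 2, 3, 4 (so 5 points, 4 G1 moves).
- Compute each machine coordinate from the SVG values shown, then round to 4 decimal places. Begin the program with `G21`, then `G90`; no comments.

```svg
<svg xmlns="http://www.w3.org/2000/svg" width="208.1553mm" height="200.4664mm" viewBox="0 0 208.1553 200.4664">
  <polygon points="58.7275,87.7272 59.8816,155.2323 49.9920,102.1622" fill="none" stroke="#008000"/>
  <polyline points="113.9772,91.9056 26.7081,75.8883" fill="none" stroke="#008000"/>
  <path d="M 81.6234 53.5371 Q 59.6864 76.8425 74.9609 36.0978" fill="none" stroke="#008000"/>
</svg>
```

Since the viewBox matches the mm dimensions, user units are millimetres directly. The only transform is the Y-flip y_m = 200.4664 − y_svg.

Shape 1 is a closed polygon drawn with `<polygon>`. Its stroke #008000 means score at S616, F1811. After flipping Y the toolpath is (58.7275,112.7392) → (59.8816,45.2341) → (49.9920,98.3042) → (58.7275,112.7392), returning to the start.

Shape 2 is a line segment drawn with `<polyline>`. Its stroke #008000 means score at S616, F1811. After flipping Y the toolpath is (113.9772,108.5608) → (26.7081,124.5781).

Shape 3 is a quadratic bezier drawn with `<path>`. Its stroke #008000 means score at S616, F1811. After flipping Y the toolpath is (81.6234,146.9293) → (72.9806,139.2797) → (68.9893,139.6364) → (69.6494,147.9994) → (74.9609,164.3686).

G21
G90
G0 X58.7275 Y112.7392
M4 S616
G01 X59.8816 Y45.2341 F1811
G01 X49.9920 Y98.3042
G01 X58.7275 Y112.7392
M5
G0 X113.9772 Y108.5608
M4 S616
G01 X26.7081 Y124.5781 F1811
M5
G0 X81.6234 Y146.9293
M4 S616
G01 X72.9806 Y139.2797 F1811
G01 X68.9893 Y139.6364
G01 X69.6494 Y147.9994
G01 X74.9609 Y164.3686
M5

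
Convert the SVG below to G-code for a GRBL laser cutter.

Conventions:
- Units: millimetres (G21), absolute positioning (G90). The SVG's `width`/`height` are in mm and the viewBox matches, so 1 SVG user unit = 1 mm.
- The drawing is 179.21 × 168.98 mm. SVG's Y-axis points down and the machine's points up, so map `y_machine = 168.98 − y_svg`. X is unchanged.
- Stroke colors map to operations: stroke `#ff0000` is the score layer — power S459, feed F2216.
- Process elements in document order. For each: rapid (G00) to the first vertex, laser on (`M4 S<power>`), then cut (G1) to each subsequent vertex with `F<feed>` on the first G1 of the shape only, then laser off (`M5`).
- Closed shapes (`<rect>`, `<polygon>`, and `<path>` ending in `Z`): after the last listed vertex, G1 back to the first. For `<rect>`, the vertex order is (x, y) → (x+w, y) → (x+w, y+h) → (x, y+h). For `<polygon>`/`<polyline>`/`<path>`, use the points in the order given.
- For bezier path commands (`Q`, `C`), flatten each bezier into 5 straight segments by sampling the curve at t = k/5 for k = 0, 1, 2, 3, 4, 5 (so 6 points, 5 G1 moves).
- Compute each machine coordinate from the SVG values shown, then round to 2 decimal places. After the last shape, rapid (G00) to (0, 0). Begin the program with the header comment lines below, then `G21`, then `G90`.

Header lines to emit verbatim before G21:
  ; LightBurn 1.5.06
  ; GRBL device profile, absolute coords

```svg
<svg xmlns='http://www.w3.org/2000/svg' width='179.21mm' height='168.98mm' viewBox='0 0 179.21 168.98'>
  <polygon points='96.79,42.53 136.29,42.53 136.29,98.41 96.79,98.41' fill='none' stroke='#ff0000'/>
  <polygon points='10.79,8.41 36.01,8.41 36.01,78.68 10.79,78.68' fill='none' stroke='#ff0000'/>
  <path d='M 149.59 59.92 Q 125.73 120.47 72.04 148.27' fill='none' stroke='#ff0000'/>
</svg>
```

; LightBurn 1.5.06
; GRBL device profile, absolute coords
G21
G90
G00 X96.79 Y126.45
M4 S459
G1 X136.29 Y126.45 F2216
G1 X136.29 Y70.57
G1 X96.79 Y70.57
G1 X96.79 Y126.45
M5
G00 X10.79 Y160.57
M4 S459
G1 X36.01 Y160.57 F2216
G1 X36.01 Y90.30
G1 X10.79 Y90.30
G1 X10.79 Y160.57
M5
G00 X149.59 Y109.06
M4 S459
G1 X138.85 Y86.15 F2216
G1 X125.73 Y65.86
G1 X110.22 Y48.19
G1 X92.32 Y33.14
G1 X72.04 Y20.71
M5
G00 X0.00 Y0.00

viewBox `0 0 179.21 168.98` with mm width/height → 1 unit = 1 mm. Flip: y_m = 168.98 − y_svg.

**Shape 1** — `<polygon>` rectangle, stroke `#ff0000` → score (S459, F2216). Machine vertices: (96.79,126.45) → (136.29,126.45) → (136.29,70.57) → (96.79,70.57) → (96.79,126.45). Closed: final G1 returns to the first vertex.

**Shape 2** — `<polygon>` rectangle, stroke `#ff0000` → score (S459, F2216). Machine vertices: (10.79,160.57) → (36.01,160.57) → (36.01,90.30) → (10.79,90.30) → (10.79,160.57). Closed: final G1 returns to the first vertex.

**Shape 3** — `<path>` quadratic bezier, stroke `#ff0000` → score (S459, F2216). Control points (SVG): P0=(149.59,59.92), P1=(125.73,120.47), P2=(72.04,148.27); sampled at t=k/5. Machine vertices: (149.59,109.06) → (138.85,86.15) → (125.73,65.86) → (110.22,48.19) → (92.32,33.14) → (72.04,20.71). Open path.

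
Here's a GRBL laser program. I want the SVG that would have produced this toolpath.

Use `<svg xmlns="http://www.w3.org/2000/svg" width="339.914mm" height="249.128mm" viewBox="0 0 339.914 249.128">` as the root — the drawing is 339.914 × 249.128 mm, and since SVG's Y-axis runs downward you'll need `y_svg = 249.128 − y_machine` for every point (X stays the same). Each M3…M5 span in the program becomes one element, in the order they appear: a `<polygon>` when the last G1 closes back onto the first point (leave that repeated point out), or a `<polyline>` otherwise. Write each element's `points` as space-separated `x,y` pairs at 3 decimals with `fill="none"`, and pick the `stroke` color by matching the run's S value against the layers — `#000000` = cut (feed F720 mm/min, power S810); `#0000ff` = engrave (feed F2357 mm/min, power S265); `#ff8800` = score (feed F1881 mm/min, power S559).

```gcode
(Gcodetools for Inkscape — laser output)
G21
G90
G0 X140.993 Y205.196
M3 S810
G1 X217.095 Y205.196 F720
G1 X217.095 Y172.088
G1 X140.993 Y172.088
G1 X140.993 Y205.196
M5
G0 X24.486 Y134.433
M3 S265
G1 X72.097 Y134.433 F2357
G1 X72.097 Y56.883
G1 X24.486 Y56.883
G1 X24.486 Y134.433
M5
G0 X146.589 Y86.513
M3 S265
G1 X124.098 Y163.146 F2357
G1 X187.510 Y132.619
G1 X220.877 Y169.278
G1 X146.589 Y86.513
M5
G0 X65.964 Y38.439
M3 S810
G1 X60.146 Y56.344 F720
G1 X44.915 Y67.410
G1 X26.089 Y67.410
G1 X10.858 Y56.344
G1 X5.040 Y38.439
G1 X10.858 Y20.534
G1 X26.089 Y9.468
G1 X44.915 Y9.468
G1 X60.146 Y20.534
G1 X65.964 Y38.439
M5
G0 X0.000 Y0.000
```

Machine Y-up, SVG Y-down with viewBox height 249.128, so y_svg = 249.128 − y_machine; X carries over.

Run 1: power S810 maps to stroke `#000000` (cut). The run returns to its start, so emit a `<polygon>` with points (Y-flipped): 140.993,43.932 217.095,43.932 217.095,77.040 140.993,77.040.

Run 2: power S265 maps to stroke `#0000ff` (engrave). The run returns to its start, so emit a `<polygon>` with points (Y-flipped): 24.486,114.695 72.097,114.695 72.097,192.245 24.486,192.245.

Run 3: S265 ⇒ engrave layer `#0000ff`. The run returns to its start, so emit a `<polygon>` with points (Y-flipped): 146.589,162.615 124.098,85.982 187.510,116.509 220.877,79.850.

Run 4: the run's S810 means `#000000` (cut). The run returns to its start, so emit a `<polygon>` with points (Y-flipped): 65.964,210.689 60.146,192.784 44.915,181.718 26.089,181.718 10.858,192.784 5.040,210.689 10.858,228.594 26.089,239.660 44.915,239.660 60.146,228.594.

<svg xmlns="http://www.w3.org/2000/svg" width="339.914mm" height="249.128mm" viewBox="0 0 339.914 249.128">
  <polygon points="140.993,43.932 217.095,43.932 217.095,77.040 140.993,77.040" fill="none" stroke="#000000"/>
  <polygon points="24.486,114.695 72.097,114.695 72.097,192.245 24.486,192.245" fill="none" stroke="#0000ff"/>
  <polygon points="146.589,162.615 124.098,85.982 187.510,116.509 220.877,79.850" fill="none" stroke="#0000ff"/>
  <polygon points="65.964,210.689 60.146,192.784 44.915,181.718 26.089,181.718 10.858,192.784 5.040,210.689 10.858,228.594 26.089,239.660 44.915,239.660 60.146,228.594" fill="none" stroke="#000000"/>
</svg>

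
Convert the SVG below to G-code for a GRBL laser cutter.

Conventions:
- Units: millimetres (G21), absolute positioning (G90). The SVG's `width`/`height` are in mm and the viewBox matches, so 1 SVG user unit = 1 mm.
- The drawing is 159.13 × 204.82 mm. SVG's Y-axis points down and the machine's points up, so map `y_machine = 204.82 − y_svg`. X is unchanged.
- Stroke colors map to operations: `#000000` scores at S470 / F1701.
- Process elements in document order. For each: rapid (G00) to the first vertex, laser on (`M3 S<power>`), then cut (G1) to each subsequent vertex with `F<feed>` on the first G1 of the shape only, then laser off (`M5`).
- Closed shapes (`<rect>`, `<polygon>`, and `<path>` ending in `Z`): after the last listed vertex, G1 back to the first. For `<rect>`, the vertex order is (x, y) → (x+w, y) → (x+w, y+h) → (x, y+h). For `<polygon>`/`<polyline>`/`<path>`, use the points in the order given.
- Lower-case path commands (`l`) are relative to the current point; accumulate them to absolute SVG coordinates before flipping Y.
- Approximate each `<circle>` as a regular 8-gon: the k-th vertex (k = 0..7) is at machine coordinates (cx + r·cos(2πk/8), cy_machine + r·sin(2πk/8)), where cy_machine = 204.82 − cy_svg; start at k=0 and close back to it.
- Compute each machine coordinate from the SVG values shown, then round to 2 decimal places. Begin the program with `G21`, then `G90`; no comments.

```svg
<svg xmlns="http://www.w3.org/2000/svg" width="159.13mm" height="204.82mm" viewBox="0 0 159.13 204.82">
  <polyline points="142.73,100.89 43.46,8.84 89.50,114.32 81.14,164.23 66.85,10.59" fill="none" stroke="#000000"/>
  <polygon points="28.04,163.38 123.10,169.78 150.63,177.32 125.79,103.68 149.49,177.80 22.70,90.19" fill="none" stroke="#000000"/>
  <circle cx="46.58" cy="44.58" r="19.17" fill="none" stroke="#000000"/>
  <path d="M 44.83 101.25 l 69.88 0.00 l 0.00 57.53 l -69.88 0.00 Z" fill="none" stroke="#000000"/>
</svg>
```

viewBox `0 0 159.13 204.82` with mm width/height → 1 unit = 1 mm. Flip: y_m = 204.82 − y_svg.

**Shape 1** — `<polyline>` open polyline, stroke `#000000` → score (S470, F1701). Machine vertices: (142.73,103.93) → (43.46,195.98) → (89.50,90.50) → (81.14,40.59) → (66.85,194.23). Open path.

**Shape 2** — `<polygon>` closed polygon, stroke `#000000` → score (S470, F1701). Machine vertices: (28.04,41.44) → (123.10,35.04) → (150.63,27.50) → (125.79,101.14) → (149.49,27.02) → (22.70,114.63) → (28.04,41.44). Closed: final G1 returns to the first vertex.

**Shape 3** — `<circle>` circle, stroke `#000000` → score (S470, F1701). Machine vertices: (65.75,160.24) → (60.14,173.80) → (46.58,179.41) → (33.02,173.80) → (27.41,160.24) → (33.02,146.68) → (46.58,141.07) → (60.14,146.68) → (65.75,160.24). Closed: final G1 returns to the first vertex.

**Shape 4** — `<path>` rectangle, stroke `#000000` → score (S470, F1701). Machine vertices: (44.83,103.57) → (114.71,103.57) → (114.71,46.04) → (44.83,46.04) → (44.83,103.57). Closed: final G1 returns to the first vertex.

G21
G90
G00 X142.73 Y103.93
M3 S470
G1 X43.46 Y195.98 F1701
G1 X89.50 Y90.50
G1 X81.14 Y40.59
G1 X66.85 Y194.23
M5
G00 X28.04 Y41.44
M3 S470
G1 X123.10 Y35.04 F1701
G1 X150.63 Y27.50
G1 X125.79 Y101.14
G1 X149.49 Y27.02
G1 X22.70 Y114.63
G1 X28.04 Y41.44
M5
G00 X65.75 Y160.24
M3 S470
G1 X60.14 Y173.80 F1701
G1 X46.58 Y179.41
G1 X33.02 Y173.80
G1 X27.41 Y160.24
G1 X33.02 Y146.68
G1 X46.58 Y141.07
G1 X60.14 Y146.68
G1 X65.75 Y160.24
M5
G00 X44.83 Y103.57
M3 S470
G1 X114.71 Y103.57 F1701
G1 X114.71 Y46.04
G1 X44.83 Y46.04
G1 X44.83 Y103.57
M5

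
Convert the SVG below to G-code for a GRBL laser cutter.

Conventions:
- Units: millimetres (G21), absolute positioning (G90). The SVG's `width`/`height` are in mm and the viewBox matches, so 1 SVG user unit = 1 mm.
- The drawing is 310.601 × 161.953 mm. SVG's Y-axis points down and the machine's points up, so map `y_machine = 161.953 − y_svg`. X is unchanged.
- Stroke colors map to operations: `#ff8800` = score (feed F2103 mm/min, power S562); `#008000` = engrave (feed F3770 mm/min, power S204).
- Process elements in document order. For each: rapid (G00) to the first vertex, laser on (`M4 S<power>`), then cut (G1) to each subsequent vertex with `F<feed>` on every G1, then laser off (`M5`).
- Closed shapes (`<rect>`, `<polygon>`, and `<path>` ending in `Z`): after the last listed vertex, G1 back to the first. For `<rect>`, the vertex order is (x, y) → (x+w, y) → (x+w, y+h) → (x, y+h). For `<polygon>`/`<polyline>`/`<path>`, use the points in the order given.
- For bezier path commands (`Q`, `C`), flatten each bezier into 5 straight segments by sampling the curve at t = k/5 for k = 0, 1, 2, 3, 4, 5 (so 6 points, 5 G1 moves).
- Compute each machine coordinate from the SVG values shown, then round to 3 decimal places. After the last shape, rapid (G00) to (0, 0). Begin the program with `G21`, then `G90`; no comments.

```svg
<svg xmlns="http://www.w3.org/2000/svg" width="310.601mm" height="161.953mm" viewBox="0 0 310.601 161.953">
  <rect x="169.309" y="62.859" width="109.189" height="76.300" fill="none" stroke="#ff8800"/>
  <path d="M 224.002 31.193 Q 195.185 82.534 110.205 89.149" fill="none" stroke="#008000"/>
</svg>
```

G21
G90
G00 X169.309 Y99.094
M4 S562
G1 X278.498 Y99.094 F2103
G1 X278.498 Y22.794 F2103
G1 X169.309 Y22.794 F2103
G1 X169.309 Y99.094 F2103
M5
G00 X224.002 Y130.760
M4 S204
G1 X210.229 Y112.013 F3770
G1 X191.962 Y96.843 F3770
G1 X169.203 Y85.252 F3770
G1 X141.950 Y77.239 F3770
G1 X110.205 Y72.804 F3770
M5
G00 X0.000 Y0.000

viewBox `0 0 310.601 161.953` with mm width/height → 1 unit = 1 mm. Flip: y_m = 161.953 − y_svg.

**Shape 1** — `<rect>` rectangle, stroke `#ff8800` → score (S562, F2103). Machine vertices: (169.309,99.094) → (278.498,99.094) → (278.498,22.794) → (169.309,22.794) → (169.309,99.094). Closed: final G1 returns to the first vertex.

**Shape 2** — `<path>` quadratic bezier, stroke `#008000` → engrave (S204, F3770). Control points (SVG): P0=(224.002,31.193), P1=(195.185,82.534), P2=(110.205,89.149); sampled at t=k/5. Machine vertices: (224.002,130.760) → (210.229,112.013) → (191.962,96.843) → (169.203,85.252) → (141.950,77.239) → (110.205,72.804). Open path.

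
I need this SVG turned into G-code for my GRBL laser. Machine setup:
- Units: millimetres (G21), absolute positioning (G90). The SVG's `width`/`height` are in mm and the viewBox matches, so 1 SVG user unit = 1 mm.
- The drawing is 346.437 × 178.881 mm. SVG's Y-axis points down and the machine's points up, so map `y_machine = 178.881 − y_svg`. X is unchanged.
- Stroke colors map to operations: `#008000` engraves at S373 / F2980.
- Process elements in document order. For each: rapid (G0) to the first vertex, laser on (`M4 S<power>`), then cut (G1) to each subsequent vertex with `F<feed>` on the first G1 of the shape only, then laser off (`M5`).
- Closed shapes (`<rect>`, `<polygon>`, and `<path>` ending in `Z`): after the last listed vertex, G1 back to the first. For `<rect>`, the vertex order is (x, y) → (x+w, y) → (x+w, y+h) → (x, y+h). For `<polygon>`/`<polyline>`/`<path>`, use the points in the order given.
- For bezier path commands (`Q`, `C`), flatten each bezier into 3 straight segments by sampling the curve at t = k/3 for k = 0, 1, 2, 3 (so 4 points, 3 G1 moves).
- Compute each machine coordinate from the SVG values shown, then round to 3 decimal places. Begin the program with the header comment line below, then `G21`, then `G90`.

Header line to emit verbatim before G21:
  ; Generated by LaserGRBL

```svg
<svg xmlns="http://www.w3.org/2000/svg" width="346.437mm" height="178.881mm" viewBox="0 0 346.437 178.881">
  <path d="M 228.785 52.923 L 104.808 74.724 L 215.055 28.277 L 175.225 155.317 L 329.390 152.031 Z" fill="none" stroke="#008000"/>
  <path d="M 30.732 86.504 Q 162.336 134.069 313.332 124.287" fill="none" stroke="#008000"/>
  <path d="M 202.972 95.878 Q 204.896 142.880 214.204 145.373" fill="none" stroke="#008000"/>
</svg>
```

; Generated by LaserGRBL
G21
G90
G0 X228.785 Y125.958
M4 S373
G1 X104.808 Y104.157 F2980
G1 X215.055 Y150.604
G1 X175.225 Y23.564
G1 X329.390 Y26.850
G1 X228.785 Y125.958
M5
G0 X30.732 Y92.377
M4 S373
G1 X120.623 Y67.039 F2980
G1 X214.823 Y54.445
G1 X313.332 Y54.594
M5
G0 X202.972 Y83.003
M4 S373
G1 X205.075 Y56.614 F2980
G1 X208.819 Y40.115
G1 X214.204 Y33.508
M5

viewBox `0 0 346.437 178.881` with mm width/height → 1 unit = 1 mm. Flip: y_m = 178.881 − y_svg.

**Shape 1** — `<path>` closed polygon, stroke `#008000` → engrave (S373, F2980). Machine vertices: (228.785,125.958) → (104.808,104.157) → (215.055,150.604) → (175.225,23.564) → (329.390,26.850) → (228.785,125.958). Closed: final G1 returns to the first vertex.

**Shape 2** — `<path>` quadratic bezier, stroke `#008000` → engrave (S373, F2980). Control points (SVG): P0=(30.732,86.504), P1=(162.336,134.069), P2=(313.332,124.287); sampled at t=k/3. Machine vertices: (30.732,92.377) → (120.623,67.039) → (214.823,54.445) → (313.332,54.594). Open path.

**Shape 3** — `<path>` quadratic bezier, stroke `#008000` → engrave (S373, F2980). Control points (SVG): P0=(202.972,95.878), P1=(204.896,142.880), P2=(214.204,145.373); sampled at t=k/3. Machine vertices: (202.972,83.003) → (205.075,56.614) → (208.819,40.115) → (214.204,33.508). Open path.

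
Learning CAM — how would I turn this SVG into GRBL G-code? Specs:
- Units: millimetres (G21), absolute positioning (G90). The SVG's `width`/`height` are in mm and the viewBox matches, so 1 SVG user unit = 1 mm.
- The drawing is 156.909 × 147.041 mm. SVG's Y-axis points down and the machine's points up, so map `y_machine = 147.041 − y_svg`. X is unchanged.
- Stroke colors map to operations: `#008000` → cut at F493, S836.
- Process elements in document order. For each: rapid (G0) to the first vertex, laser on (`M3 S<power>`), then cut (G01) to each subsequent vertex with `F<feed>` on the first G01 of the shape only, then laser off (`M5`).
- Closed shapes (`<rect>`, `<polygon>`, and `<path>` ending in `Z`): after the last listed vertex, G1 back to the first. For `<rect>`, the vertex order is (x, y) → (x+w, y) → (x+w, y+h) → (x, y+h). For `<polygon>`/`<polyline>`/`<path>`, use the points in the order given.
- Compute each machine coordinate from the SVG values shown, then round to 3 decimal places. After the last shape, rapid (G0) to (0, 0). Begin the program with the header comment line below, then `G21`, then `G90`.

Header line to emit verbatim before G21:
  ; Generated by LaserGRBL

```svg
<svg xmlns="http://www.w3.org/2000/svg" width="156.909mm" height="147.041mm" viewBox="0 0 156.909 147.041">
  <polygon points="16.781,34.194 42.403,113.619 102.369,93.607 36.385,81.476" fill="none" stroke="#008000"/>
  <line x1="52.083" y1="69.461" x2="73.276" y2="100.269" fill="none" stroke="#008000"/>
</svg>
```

1 u = 1 mm; y_m = 147.041 − y.

[1] `<polygon>` closed polygon, #008000→cut S836 F493: (16.781,112.847) → (42.403,33.422) → (102.369,53.434) → (36.385,65.565) → (16.781,112.847) (closed)

[2] `<line>` line segment, #008000→cut S836 F493: (52.083,77.580) → (73.276,46.772)

; Generated by LaserGRBL
G21
G90
G0 X16.781 Y112.847
M3 S836
G01 X42.403 Y33.422 F493
G01 X102.369 Y53.434
G01 X36.385 Y65.565
G01 X16.781 Y112.847
M5
G0 X52.083 Y77.580
M3 S836
G01 X73.276 Y46.772 F493
M5
G0 X0.000 Y0.000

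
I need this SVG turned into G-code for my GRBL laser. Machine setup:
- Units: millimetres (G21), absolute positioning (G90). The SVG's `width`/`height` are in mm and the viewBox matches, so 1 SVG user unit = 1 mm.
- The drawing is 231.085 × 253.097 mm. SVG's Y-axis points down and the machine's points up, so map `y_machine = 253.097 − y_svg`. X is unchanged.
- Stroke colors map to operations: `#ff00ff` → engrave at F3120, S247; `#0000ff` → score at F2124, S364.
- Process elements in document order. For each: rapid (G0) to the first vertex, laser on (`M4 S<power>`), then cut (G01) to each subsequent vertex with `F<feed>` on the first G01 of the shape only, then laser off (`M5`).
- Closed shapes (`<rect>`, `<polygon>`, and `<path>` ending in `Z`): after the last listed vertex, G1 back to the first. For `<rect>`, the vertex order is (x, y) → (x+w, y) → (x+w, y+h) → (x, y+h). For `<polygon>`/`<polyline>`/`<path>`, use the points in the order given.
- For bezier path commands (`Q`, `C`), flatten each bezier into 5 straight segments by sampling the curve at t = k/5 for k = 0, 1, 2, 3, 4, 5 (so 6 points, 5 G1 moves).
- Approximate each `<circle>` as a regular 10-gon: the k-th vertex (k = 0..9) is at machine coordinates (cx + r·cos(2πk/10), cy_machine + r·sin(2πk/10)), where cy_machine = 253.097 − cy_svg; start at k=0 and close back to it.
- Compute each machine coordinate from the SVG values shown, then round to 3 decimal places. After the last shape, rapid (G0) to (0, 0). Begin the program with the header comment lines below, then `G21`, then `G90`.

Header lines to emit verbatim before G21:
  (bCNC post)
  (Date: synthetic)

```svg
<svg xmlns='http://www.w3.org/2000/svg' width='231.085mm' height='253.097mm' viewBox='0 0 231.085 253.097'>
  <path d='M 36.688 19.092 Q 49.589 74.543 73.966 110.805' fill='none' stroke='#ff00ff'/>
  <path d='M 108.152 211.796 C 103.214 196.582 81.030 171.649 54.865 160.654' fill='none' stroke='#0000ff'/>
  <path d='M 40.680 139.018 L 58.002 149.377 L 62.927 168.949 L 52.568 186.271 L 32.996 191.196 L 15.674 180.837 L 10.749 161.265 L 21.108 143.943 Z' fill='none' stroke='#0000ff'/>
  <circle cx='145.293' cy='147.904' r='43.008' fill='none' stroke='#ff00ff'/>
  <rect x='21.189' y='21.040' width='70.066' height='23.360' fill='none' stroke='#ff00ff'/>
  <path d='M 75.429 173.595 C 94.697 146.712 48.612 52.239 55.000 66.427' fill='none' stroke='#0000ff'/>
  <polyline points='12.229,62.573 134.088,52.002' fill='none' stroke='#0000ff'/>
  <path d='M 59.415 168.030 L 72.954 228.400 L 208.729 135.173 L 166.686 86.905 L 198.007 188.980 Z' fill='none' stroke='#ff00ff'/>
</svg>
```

(bCNC post)
(Date: synthetic)
G21
G90
G0 X36.688 Y234.005
M4 S247
G01 X42.307 Y212.592 F3120
G01 X48.845 Y192.714
G01 X56.301 Y174.372
G01 X64.674 Y157.564
G01 X73.966 Y142.292
M5
G0 X108.152 Y41.301
M4 S364
G01 X103.226 Y51.406 F2124
G01 X94.797 Y62.709
G01 X83.503 Y74.073
G01 X69.980 Y84.363
G01 X54.865 Y92.443
M5
G0 X40.680 Y114.079
M4 S364
G01 X58.002 Y103.720 F2124
G01 X62.927 Y84.148
G01 X52.568 Y66.826
G01 X32.996 Y61.901
G01 X15.674 Y72.260
G01 X10.749 Y91.832
G01 X21.108 Y109.154
G01 X40.680 Y114.079
M5
G0 X188.301 Y105.193
M4 S247
G01 X180.087 Y130.472 F3120
G01 X158.583 Y146.096
G01 X132.003 Y146.096
G01 X110.499 Y130.472
G01 X102.285 Y105.193
G01 X110.499 Y79.914
G01 X132.003 Y64.290
G01 X158.583 Y64.290
G01 X180.087 Y79.914
G01 X188.301 Y105.193
M5
G0 X21.189 Y232.057
M4 S247
G01 X91.255 Y232.057 F3120
G01 X91.255 Y208.697
G01 X21.189 Y208.697
G01 X21.189 Y232.057
M5
G0 X75.429 Y79.502
M4 S364
G01 X80.090 Y102.333 F2124
G01 X74.722 Y132.925
G01 X64.981 Y162.818
G01 X56.521 Y183.553
G01 X55.000 Y186.670
M5
G0 X12.229 Y190.524
M4 S364
G01 X134.088 Y201.095 F2124
M5
G0 X59.415 Y85.067
M4 S247
G01 X72.954 Y24.697 F3120
G01 X208.729 Y117.924
G01 X166.686 Y166.192
G01 X198.007 Y64.117
G01 X59.415 Y85.067
M5
G0 X0.000 Y0.000

viewBox `0 0 231.085 253.097` with mm width/height → 1 unit = 1 mm. Flip: y_m = 253.097 − y_svg.

**Shape 1** — `<path>` quadratic bezier, stroke `#ff00ff` → engrave (S247, F3120). Control points (SVG): P0=(36.688,19.092), P1=(49.589,74.543), P2=(73.966,110.805); sampled at t=k/5. Machine vertices: (36.688,234.005) → (42.307,212.592) → (48.845,192.714) → (56.301,174.372) → (64.674,157.564) → (73.966,142.292). Open path.

**Shape 2** — `<path>` cubic bezier, stroke `#0000ff` → score (S364, F2124). Control points (SVG): P0=(108.152,211.796), P1=(103.214,196.582), P2=(81.030,171.649), P3=(54.865,160.654); sampled at t=k/5. Machine vertices: (108.152,41.301) → (103.226,51.406) → (94.797,62.709) → (83.503,74.073) → (69.980,84.363) → (54.865,92.443). Open path.

**Shape 3** — `<path>` regular polygon, stroke `#0000ff` → score (S364, F2124). Machine vertices: (40.680,114.079) → (58.002,103.720) → (62.927,84.148) → (52.568,66.826) → (32.996,61.901) → (15.674,72.260) → (10.749,91.832) → (21.108,109.154) → (40.680,114.079). Closed: final G1 returns to the first vertex.

**Shape 4** — `<circle>` circle, stroke `#ff00ff` → engrave (S247, F3120). Machine vertices: (188.301,105.193) → (180.087,130.472) → (158.583,146.096) → (132.003,146.096) → (110.499,130.472) → (102.285,105.193) → (110.499,79.914) → (132.003,64.290) → (158.583,64.290) → (180.087,79.914) → (188.301,105.193). Closed: final G1 returns to the first vertex.

**Shape 5** — `<rect>` rectangle, stroke `#ff00ff` → engrave (S247, F3120). Machine vertices: (21.189,232.057) → (91.255,232.057) → (91.255,208.697) → (21.189,208.697) → (21.189,232.057). Closed: final G1 returns to the first vertex.

**Shape 6** — `<path>` cubic bezier, stroke `#0000ff` → score (S364, F2124). Control points (SVG): P0=(75.429,173.595), P1=(94.697,146.712), P2=(48.612,52.239), P3=(55.000,66.427); sampled at t=k/5. Machine vertices: (75.429,79.502) → (80.090,102.333) → (74.722,132.925) → (64.981,162.818) → (56.521,183.553) → (55.000,186.670). Open path.

**Shape 7** — `<polyline>` line segment, stroke `#0000ff` → score (S364, F2124). Machine vertices: (12.229,190.524) → (134.088,201.095). Open path.

**Shape 8** — `<path>` closed polygon, stroke `#ff00ff` → engrave (S247, F3120). Machine vertices: (59.415,85.067) → (72.954,24.697) → (208.729,117.924) → (166.686,166.192) → (198.007,64.117) → (59.415,85.067). Closed: final G1 returns to the first vertex.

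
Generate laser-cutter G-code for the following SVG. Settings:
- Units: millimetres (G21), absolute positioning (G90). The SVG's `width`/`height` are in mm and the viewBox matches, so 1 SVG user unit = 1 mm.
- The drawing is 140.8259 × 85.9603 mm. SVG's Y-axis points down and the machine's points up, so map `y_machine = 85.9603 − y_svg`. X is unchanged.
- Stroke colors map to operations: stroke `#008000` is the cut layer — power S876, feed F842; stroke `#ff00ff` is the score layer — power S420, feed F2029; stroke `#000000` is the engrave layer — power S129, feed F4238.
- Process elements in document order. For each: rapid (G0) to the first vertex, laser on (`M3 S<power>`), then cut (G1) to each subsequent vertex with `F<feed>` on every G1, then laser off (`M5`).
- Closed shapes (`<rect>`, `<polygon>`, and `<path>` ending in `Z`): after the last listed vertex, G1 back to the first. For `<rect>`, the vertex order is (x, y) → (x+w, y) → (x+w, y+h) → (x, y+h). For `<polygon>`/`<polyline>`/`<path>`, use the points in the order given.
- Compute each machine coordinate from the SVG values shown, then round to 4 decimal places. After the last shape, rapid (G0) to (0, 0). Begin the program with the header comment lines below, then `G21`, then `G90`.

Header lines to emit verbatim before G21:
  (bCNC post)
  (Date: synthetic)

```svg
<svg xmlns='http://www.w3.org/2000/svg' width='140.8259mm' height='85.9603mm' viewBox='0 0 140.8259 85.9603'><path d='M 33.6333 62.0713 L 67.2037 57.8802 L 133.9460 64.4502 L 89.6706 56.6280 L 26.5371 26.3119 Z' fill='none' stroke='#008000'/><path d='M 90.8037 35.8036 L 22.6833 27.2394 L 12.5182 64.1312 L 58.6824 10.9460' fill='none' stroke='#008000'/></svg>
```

Since the viewBox matches the mm dimensions, user units are millimetres directly. The only transform is the Y-flip y_m = 85.9603 − y_svg.

Shape 1 is a closed polygon drawn with `<path>`. Its stroke #008000 means cut at S876, F842. After flipping Y the toolpath is (33.6333,23.8890) → (67.2037,28.0801) → (133.9460,21.5101) → (89.6706,29.3323) → (26.5371,59.6484) → (33.6333,23.8890), returning to the start.

Shape 2 is a open polyline drawn with `<path>`. Its stroke #008000 means cut at S876, F842. After flipping Y the toolpath is (90.8037,50.1567) → (22.6833,58.7209) → (12.5182,21.8291) → (58.6824,75.0143).

(bCNC post)
(Date: synthetic)
G21
G90
G0 X33.6333 Y23.8890
M3 S876
G1 X67.2037 Y28.0801 F842
G1 X133.9460 Y21.5101 F842
G1 X89.6706 Y29.3323 F842
G1 X26.5371 Y59.6484 F842
G1 X33.6333 Y23.8890 F842
M5
G0 X90.8037 Y50.1567
M3 S876
G1 X22.6833 Y58.7209 F842
G1 X12.5182 Y21.8291 F842
G1 X58.6824 Y75.0143 F842
M5
G0 X0.0000 Y0.0000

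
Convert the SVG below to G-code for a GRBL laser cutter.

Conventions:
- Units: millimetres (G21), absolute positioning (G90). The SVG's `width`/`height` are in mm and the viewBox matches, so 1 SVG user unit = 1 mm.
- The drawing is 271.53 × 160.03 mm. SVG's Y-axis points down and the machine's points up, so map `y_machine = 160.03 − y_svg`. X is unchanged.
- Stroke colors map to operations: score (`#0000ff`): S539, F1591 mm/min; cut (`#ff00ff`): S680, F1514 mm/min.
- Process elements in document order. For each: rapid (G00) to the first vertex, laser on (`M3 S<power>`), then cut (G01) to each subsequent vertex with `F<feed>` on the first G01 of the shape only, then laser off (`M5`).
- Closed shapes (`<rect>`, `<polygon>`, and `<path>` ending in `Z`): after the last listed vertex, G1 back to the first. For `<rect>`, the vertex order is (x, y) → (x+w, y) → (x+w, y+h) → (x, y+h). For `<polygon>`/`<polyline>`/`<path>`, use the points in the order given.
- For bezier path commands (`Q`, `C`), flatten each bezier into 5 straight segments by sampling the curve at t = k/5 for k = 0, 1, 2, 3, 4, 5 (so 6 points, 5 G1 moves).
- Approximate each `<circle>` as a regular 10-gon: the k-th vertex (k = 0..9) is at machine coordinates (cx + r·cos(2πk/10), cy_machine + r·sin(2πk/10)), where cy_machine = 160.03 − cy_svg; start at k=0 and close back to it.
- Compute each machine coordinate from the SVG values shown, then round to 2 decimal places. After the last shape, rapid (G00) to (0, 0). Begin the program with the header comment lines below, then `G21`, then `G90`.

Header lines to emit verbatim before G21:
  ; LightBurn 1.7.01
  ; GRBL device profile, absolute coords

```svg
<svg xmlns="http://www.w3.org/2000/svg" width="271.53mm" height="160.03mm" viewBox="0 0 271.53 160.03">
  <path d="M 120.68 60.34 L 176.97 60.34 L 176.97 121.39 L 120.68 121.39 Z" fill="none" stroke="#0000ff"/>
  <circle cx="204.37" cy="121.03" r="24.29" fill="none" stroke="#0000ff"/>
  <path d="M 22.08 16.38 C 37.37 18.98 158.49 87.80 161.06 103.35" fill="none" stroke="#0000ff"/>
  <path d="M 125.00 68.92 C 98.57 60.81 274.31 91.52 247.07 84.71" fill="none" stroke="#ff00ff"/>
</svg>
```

; LightBurn 1.7.01
; GRBL device profile, absolute coords
G21
G90
G00 X120.68 Y99.69
M3 S539
G01 X176.97 Y99.69 F1591
G01 X176.97 Y38.64
G01 X120.68 Y38.64
G01 X120.68 Y99.69
M5
G00 X228.66 Y39.00
M3 S539
G01 X224.02 Y53.28 F1591
G01 X211.88 Y62.10
G01 X196.86 Y62.10
G01 X184.72 Y53.28
G01 X180.08 Y39.00
G01 X184.72 Y24.72
G01 X196.86 Y15.90
G01 X211.88 Y15.90
G01 X224.02 Y24.72
G01 X228.66 Y39.00
M5
G00 X22.08 Y143.65
M3 S539
G01 X42.16 Y135.10 F1591
G01 X76.87 Y116.39
G01 X115.43 Y93.26
G01 X147.09 Y71.45
G01 X161.06 Y56.68
M5
G00 X125.00 Y91.11
M3 S680
G01 X130.16 Y91.93 F1514
G01 X164.40 Y87.09
G01 X208.26 Y80.27
G01 X242.30 Y75.13
G01 X247.07 Y75.32
M5
G00 X0.00 Y0.00

1 u = 1 mm; y_m = 160.03 − y.

[1] `<path>` rectangle, #0000ff→score S539 F1591: (120.68,99.69) → (176.97,99.69) → (176.97,38.64) → (120.68,38.64) → (120.68,99.69) (closed)

[2] `<circle>` circle, #0000ff→score S539 F1591: (228.66,39.00) → (224.02,53.28) → (211.88,62.10) → (196.86,62.10) → (184.72,53.28) → (180.08,39.00) → (184.72,24.72) → (196.86,15.90) → (211.88,15.90) → (224.02,24.72) → (228.66,39.00) (closed)

[3] `<path>` cubic bezier, #0000ff→score S539 F1591: (22.08,143.65) → (42.16,135.10) → (76.87,116.39) → (115.43,93.26) → (147.09,71.45) → (161.06,56.68)

[4] `<path>` cubic bezier, #ff00ff→cut S680 F1514: (125.00,91.11) → (130.16,91.93) → (164.40,87.09) → (208.26,80.27) → (242.30,75.13) → (247.07,75.32)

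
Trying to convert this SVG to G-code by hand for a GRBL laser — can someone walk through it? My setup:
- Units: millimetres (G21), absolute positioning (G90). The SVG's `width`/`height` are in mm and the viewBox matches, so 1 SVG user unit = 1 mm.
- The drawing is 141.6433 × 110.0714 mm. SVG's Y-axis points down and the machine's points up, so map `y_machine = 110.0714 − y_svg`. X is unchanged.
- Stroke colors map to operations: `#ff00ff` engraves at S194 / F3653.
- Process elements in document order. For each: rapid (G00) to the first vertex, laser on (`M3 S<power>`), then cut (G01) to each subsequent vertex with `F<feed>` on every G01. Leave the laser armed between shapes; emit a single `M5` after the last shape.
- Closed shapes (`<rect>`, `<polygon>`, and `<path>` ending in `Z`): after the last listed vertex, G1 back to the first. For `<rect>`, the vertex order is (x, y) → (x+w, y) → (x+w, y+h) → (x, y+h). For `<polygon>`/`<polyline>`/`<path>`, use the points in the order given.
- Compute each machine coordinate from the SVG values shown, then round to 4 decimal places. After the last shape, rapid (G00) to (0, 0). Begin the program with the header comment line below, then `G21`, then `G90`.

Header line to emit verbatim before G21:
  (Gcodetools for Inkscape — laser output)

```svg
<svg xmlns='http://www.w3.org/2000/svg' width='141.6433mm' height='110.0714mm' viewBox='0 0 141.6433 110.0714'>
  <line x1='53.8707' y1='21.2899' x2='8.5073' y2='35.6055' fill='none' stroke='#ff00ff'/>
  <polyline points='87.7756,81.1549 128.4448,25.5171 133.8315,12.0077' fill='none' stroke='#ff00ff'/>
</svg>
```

(Gcodetools for Inkscape — laser output)
G21
G90
G00 X53.8707 Y88.7815
M3 S194
G01 X8.5073 Y74.4659 F3653
G00 X87.7756 Y28.9165
M3 S194
G01 X128.4448 Y84.5543 F3653
G01 X133.8315 Y98.0637 F3653
M5
G00 X0.0000 Y0.0000

viewBox `0 0 141.6433 110.0714` with mm width/height → 1 unit = 1 mm. Flip: y_m = 110.0714 − y_svg.

**Shape 1** — `<line>` line segment, stroke `#ff00ff` → engrave (S194, F3653). Machine vertices: (53.8707,88.7815) → (8.5073,74.4659). Open path.

**Shape 2** — `<polyline>` open polyline, stroke `#ff00ff` → engrave (S194, F3653). Machine vertices: (87.7756,28.9165) → (128.4448,84.5543) → (133.8315,98.0637). Open path.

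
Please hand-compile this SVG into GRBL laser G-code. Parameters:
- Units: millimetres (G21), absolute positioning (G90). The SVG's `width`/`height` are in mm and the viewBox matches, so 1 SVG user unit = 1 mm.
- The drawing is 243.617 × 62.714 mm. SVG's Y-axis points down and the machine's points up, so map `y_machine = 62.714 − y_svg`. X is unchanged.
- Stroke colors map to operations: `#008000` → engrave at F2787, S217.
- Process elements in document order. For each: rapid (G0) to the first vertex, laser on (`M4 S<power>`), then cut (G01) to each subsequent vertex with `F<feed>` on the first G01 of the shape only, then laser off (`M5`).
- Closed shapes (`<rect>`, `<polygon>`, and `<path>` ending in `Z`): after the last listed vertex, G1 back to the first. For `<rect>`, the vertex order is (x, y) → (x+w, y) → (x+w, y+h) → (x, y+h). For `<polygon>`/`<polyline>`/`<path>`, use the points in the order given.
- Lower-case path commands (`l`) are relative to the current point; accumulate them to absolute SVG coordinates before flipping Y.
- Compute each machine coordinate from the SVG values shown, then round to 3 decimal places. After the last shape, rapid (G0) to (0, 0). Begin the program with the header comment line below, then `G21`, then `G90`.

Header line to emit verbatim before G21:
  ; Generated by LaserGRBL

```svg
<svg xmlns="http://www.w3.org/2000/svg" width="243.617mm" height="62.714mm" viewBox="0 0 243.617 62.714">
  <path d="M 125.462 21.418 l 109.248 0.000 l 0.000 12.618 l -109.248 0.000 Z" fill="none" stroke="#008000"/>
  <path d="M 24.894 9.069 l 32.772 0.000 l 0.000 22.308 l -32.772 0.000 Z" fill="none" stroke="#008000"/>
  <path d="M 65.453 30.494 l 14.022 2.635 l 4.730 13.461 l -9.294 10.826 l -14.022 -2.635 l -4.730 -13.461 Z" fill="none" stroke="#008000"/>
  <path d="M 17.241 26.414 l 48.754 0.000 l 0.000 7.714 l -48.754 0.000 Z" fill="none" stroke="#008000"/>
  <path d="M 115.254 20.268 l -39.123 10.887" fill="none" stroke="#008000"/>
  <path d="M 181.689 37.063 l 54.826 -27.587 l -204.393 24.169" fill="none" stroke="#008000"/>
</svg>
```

viewBox `0 0 243.617 62.714` with mm width/height → 1 unit = 1 mm. Flip: y_m = 62.714 − y_svg.

**Shape 1** — `<path>` rectangle, stroke `#008000` → engrave (S217, F2787). Machine vertices: (125.462,41.296) → (234.710,41.296) → (234.710,28.678) → (125.462,28.678) → (125.462,41.296). Closed: final G1 returns to the first vertex.

**Shape 2** — `<path>` rectangle, stroke `#008000` → engrave (S217, F2787). Machine vertices: (24.894,53.645) → (57.666,53.645) → (57.666,31.337) → (24.894,31.337) → (24.894,53.645). Closed: final G1 returns to the first vertex.

**Shape 3** — `<path>` regular polygon, stroke `#008000` → engrave (S217, F2787). Machine vertices: (65.453,32.220) → (79.475,29.585) → (84.205,16.124) → (74.911,5.298) → (60.889,7.933) → (56.159,21.394) → (65.453,32.220). Closed: final G1 returns to the first vertex.

**Shape 4** — `<path>` rectangle, stroke `#008000` → engrave (S217, F2787). Machine vertices: (17.241,36.300) → (65.995,36.300) → (65.995,28.586) → (17.241,28.586) → (17.241,36.300). Closed: final G1 returns to the first vertex.

**Shape 5** — `<path>` line segment, stroke `#008000` → engrave (S217, F2787). Machine vertices: (115.254,42.446) → (76.131,31.559). Open path.

**Shape 6** — `<path>` open polyline, stroke `#008000` → engrave (S217, F2787). Machine vertices: (181.689,25.651) → (236.515,53.238) → (32.122,29.069). Open path.

; Generated by LaserGRBL
G21
G90
G0 X125.462 Y41.296
M4 S217
G01 X234.710 Y41.296 F2787
G01 X234.710 Y28.678
G01 X125.462 Y28.678
G01 X125.462 Y41.296
M5
G0 X24.894 Y53.645
M4 S217
G01 X57.666 Y53.645 F2787
G01 X57.666 Y31.337
G01 X24.894 Y31.337
G01 X24.894 Y53.645
M5
G0 X65.453 Y32.220
M4 S217
G01 X79.475 Y29.585 F2787
G01 X84.205 Y16.124
G01 X74.911 Y5.298
G01 X60.889 Y7.933
G01 X56.159 Y21.394
G01 X65.453 Y32.220
M5
G0 X17.241 Y36.300
M4 S217
G01 X65.995 Y36.300 F2787
G01 X65.995 Y28.586
G01 X17.241 Y28.586
G01 X17.241 Y36.300
M5
G0 X115.254 Y42.446
M4 S217
G01 X76.131 Y31.559 F2787
M5
G0 X181.689 Y25.651
M4 S217
G01 X236.515 Y53.238 F2787
G01 X32.122 Y29.069
M5
G0 X0.000 Y0.000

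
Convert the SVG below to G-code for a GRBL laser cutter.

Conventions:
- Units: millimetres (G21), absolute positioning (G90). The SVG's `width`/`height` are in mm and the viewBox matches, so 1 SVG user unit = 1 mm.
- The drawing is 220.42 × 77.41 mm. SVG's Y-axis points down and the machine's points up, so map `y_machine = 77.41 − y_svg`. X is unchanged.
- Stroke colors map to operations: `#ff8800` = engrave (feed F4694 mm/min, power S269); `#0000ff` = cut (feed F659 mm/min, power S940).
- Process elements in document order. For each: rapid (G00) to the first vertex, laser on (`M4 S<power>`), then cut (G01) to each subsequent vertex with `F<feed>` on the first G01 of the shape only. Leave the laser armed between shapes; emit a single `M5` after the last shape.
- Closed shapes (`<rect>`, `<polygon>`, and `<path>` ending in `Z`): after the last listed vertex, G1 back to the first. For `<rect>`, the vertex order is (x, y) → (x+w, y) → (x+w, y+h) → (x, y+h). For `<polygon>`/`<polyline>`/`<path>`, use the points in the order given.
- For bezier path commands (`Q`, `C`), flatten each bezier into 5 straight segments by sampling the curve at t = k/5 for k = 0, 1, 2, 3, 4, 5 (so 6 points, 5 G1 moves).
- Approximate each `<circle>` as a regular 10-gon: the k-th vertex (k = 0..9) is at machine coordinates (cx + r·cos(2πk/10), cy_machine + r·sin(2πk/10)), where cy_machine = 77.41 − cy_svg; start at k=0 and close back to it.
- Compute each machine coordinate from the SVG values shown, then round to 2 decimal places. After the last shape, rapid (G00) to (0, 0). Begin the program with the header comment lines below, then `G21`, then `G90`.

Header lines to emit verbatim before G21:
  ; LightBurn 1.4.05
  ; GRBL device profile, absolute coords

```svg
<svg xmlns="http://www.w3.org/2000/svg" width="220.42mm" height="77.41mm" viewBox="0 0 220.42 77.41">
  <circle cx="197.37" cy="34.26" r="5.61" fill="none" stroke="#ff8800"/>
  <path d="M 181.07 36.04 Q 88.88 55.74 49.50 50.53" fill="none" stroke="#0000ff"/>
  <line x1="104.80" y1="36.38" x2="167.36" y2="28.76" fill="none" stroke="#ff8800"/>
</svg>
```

viewBox `0 0 220.42 77.41` with mm width/height → 1 unit = 1 mm. Flip: y_m = 77.41 − y_svg.

**Shape 1** — `<circle>` circle, stroke `#ff8800` → engrave (S269, F4694). Machine vertices: (202.98,43.15) → (201.91,46.45) → (199.10,48.49) → (195.64,48.49) → (192.83,46.45) → (191.76,43.15) → (192.83,39.85) → (195.64,37.81) → (199.10,37.81) → (201.91,39.85) → (202.98,43.15). Closed: final G1 returns to the first vertex.

**Shape 2** — `<path>` quadratic bezier, stroke `#0000ff` → cut (S940, F659). Control points (SVG): P0=(181.07,36.04), P1=(88.88,55.74), P2=(49.50,50.53); sampled at t=k/5. Machine vertices: (181.07,41.37) → (146.31,34.49) → (115.77,29.60) → (89.45,26.70) → (67.36,25.79) → (49.50,26.88). Open path.

**Shape 3** — `<line>` line segment, stroke `#ff8800` → engrave (S269, F4694). Machine vertices: (104.80,41.03) → (167.36,48.65). Open path.

; LightBurn 1.4.05
; GRBL device profile, absolute coords
G21
G90
G00 X202.98 Y43.15
M4 S269
G01 X201.91 Y46.45 F4694
G01 X199.10 Y48.49
G01 X195.64 Y48.49
G01 X192.83 Y46.45
G01 X191.76 Y43.15
G01 X192.83 Y39.85
G01 X195.64 Y37.81
G01 X199.10 Y37.81
G01 X201.91 Y39.85
G01 X202.98 Y43.15
G00 X181.07 Y41.37
M4 S940
G01 X146.31 Y34.49 F659
G01 X115.77 Y29.60
G01 X89.45 Y26.70
G01 X67.36 Y25.79
G01 X49.50 Y26.88
G00 X104.80 Y41.03
M4 S269
G01 X167.36 Y48.65 F4694
M5
G00 X0.00 Y0.00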